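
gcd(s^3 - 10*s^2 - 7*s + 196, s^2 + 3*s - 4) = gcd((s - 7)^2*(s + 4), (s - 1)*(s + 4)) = s + 4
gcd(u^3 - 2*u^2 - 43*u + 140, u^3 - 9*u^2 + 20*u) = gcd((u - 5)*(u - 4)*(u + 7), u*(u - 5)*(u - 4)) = u^2 - 9*u + 20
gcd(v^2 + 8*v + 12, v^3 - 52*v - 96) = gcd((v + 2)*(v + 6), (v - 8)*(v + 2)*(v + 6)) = v^2 + 8*v + 12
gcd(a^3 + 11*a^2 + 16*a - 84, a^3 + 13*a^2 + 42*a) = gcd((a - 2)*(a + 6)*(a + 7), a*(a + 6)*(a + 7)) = a^2 + 13*a + 42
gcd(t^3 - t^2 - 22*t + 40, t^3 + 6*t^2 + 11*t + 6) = 1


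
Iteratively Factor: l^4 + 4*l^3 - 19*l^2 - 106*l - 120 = (l + 4)*(l^3 - 19*l - 30) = (l - 5)*(l + 4)*(l^2 + 5*l + 6) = (l - 5)*(l + 2)*(l + 4)*(l + 3)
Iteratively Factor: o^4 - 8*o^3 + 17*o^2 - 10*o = (o)*(o^3 - 8*o^2 + 17*o - 10) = o*(o - 5)*(o^2 - 3*o + 2) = o*(o - 5)*(o - 2)*(o - 1)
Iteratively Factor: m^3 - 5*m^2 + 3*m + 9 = (m - 3)*(m^2 - 2*m - 3) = (m - 3)*(m + 1)*(m - 3)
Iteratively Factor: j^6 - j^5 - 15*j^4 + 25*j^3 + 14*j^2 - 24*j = (j + 1)*(j^5 - 2*j^4 - 13*j^3 + 38*j^2 - 24*j) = (j + 1)*(j + 4)*(j^4 - 6*j^3 + 11*j^2 - 6*j) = (j - 3)*(j + 1)*(j + 4)*(j^3 - 3*j^2 + 2*j) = j*(j - 3)*(j + 1)*(j + 4)*(j^2 - 3*j + 2) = j*(j - 3)*(j - 2)*(j + 1)*(j + 4)*(j - 1)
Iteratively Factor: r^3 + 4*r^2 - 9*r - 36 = (r + 4)*(r^2 - 9) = (r - 3)*(r + 4)*(r + 3)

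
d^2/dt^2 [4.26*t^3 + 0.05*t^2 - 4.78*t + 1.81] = 25.56*t + 0.1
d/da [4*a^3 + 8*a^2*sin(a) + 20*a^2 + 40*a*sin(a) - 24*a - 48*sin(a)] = 8*a^2*cos(a) + 12*a^2 + 16*a*sin(a) + 40*a*cos(a) + 40*a + 40*sin(a) - 48*cos(a) - 24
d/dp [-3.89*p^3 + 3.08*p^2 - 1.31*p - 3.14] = -11.67*p^2 + 6.16*p - 1.31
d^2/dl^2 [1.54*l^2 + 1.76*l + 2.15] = 3.08000000000000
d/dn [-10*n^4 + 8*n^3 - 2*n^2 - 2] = 4*n*(-10*n^2 + 6*n - 1)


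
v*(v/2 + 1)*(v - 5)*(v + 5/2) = v^4/2 - v^3/4 - 35*v^2/4 - 25*v/2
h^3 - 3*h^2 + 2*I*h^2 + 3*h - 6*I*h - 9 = (h - 3)*(h - I)*(h + 3*I)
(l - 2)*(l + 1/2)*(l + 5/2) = l^3 + l^2 - 19*l/4 - 5/2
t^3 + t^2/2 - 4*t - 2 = (t - 2)*(t + 1/2)*(t + 2)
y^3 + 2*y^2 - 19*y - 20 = (y - 4)*(y + 1)*(y + 5)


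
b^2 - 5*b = b*(b - 5)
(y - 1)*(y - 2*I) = y^2 - y - 2*I*y + 2*I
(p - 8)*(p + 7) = p^2 - p - 56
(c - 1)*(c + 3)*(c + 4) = c^3 + 6*c^2 + 5*c - 12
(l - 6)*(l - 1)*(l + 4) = l^3 - 3*l^2 - 22*l + 24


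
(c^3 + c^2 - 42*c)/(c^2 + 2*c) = (c^2 + c - 42)/(c + 2)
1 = 1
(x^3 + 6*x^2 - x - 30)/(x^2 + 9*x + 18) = (x^2 + 3*x - 10)/(x + 6)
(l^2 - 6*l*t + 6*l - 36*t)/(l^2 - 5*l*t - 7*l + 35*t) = (l^2 - 6*l*t + 6*l - 36*t)/(l^2 - 5*l*t - 7*l + 35*t)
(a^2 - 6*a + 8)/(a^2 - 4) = (a - 4)/(a + 2)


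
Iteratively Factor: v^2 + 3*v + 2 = (v + 1)*(v + 2)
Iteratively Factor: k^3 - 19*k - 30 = (k + 2)*(k^2 - 2*k - 15) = (k + 2)*(k + 3)*(k - 5)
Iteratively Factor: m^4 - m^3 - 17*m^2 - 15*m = (m - 5)*(m^3 + 4*m^2 + 3*m) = (m - 5)*(m + 1)*(m^2 + 3*m) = m*(m - 5)*(m + 1)*(m + 3)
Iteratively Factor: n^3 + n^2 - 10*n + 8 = (n + 4)*(n^2 - 3*n + 2) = (n - 2)*(n + 4)*(n - 1)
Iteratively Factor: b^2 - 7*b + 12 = (b - 3)*(b - 4)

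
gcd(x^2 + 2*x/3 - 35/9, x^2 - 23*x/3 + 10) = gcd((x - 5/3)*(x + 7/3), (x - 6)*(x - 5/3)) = x - 5/3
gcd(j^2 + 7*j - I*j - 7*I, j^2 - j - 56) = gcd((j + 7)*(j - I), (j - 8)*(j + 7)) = j + 7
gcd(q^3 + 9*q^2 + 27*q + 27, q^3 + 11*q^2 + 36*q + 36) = q + 3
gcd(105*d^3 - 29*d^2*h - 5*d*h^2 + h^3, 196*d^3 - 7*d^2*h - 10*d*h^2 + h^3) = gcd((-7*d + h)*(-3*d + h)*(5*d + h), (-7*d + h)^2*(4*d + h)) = 7*d - h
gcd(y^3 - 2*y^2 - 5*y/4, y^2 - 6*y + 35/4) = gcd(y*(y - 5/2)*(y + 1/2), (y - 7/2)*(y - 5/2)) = y - 5/2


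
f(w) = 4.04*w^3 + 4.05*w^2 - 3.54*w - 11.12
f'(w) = 12.12*w^2 + 8.1*w - 3.54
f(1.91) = 25.04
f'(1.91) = 56.15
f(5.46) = 747.88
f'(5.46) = 402.00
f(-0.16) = -10.47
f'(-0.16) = -4.53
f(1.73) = 15.80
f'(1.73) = 46.75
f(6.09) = 1030.03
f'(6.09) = 495.30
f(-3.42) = -113.25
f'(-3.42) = 110.52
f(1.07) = -5.32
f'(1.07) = 19.00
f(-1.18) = -7.94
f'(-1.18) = 3.78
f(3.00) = 123.79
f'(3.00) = 129.84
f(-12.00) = -6366.56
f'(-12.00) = 1644.54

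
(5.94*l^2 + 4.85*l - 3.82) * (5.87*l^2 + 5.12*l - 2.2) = 34.8678*l^4 + 58.8823*l^3 - 10.6594*l^2 - 30.2284*l + 8.404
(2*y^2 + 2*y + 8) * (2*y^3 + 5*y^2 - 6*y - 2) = 4*y^5 + 14*y^4 + 14*y^3 + 24*y^2 - 52*y - 16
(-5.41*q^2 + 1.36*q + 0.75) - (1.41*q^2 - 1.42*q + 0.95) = -6.82*q^2 + 2.78*q - 0.2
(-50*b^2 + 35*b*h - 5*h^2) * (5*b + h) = -250*b^3 + 125*b^2*h + 10*b*h^2 - 5*h^3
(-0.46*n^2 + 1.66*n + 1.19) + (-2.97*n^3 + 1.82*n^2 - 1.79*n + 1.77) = -2.97*n^3 + 1.36*n^2 - 0.13*n + 2.96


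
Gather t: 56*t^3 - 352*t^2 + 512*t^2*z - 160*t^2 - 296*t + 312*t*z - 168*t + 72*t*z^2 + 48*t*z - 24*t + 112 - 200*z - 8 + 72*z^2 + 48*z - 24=56*t^3 + t^2*(512*z - 512) + t*(72*z^2 + 360*z - 488) + 72*z^2 - 152*z + 80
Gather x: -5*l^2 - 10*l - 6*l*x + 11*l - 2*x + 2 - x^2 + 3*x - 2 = -5*l^2 + l - x^2 + x*(1 - 6*l)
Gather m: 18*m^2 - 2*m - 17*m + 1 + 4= 18*m^2 - 19*m + 5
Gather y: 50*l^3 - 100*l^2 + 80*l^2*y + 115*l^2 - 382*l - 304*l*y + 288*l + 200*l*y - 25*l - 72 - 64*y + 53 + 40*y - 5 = 50*l^3 + 15*l^2 - 119*l + y*(80*l^2 - 104*l - 24) - 24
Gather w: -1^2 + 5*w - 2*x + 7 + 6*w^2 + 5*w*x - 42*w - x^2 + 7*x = 6*w^2 + w*(5*x - 37) - x^2 + 5*x + 6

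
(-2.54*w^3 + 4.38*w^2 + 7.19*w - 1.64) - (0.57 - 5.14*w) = -2.54*w^3 + 4.38*w^2 + 12.33*w - 2.21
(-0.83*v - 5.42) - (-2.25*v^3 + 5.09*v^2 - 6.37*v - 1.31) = 2.25*v^3 - 5.09*v^2 + 5.54*v - 4.11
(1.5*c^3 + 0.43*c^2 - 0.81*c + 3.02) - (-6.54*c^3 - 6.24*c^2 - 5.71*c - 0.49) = 8.04*c^3 + 6.67*c^2 + 4.9*c + 3.51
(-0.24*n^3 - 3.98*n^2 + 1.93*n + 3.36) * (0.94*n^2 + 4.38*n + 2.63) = -0.2256*n^5 - 4.7924*n^4 - 16.2494*n^3 + 1.1444*n^2 + 19.7927*n + 8.8368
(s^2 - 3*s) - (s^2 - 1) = 1 - 3*s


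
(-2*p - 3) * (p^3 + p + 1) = -2*p^4 - 3*p^3 - 2*p^2 - 5*p - 3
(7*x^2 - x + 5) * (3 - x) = -7*x^3 + 22*x^2 - 8*x + 15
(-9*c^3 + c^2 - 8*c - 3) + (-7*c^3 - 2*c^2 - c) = -16*c^3 - c^2 - 9*c - 3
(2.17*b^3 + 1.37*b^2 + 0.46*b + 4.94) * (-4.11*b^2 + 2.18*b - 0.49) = -8.9187*b^5 - 0.900100000000001*b^4 + 0.0327000000000004*b^3 - 19.9719*b^2 + 10.5438*b - 2.4206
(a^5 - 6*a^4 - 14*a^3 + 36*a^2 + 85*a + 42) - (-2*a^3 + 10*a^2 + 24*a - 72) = a^5 - 6*a^4 - 12*a^3 + 26*a^2 + 61*a + 114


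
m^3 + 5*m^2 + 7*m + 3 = (m + 1)^2*(m + 3)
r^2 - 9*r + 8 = (r - 8)*(r - 1)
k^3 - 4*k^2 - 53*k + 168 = (k - 8)*(k - 3)*(k + 7)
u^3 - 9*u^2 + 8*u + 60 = (u - 6)*(u - 5)*(u + 2)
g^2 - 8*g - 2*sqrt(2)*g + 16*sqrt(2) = (g - 8)*(g - 2*sqrt(2))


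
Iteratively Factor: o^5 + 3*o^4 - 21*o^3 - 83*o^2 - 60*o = (o + 1)*(o^4 + 2*o^3 - 23*o^2 - 60*o) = (o + 1)*(o + 4)*(o^3 - 2*o^2 - 15*o) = (o + 1)*(o + 3)*(o + 4)*(o^2 - 5*o) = o*(o + 1)*(o + 3)*(o + 4)*(o - 5)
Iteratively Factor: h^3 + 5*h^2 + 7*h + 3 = (h + 3)*(h^2 + 2*h + 1) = (h + 1)*(h + 3)*(h + 1)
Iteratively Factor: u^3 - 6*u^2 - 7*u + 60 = (u - 4)*(u^2 - 2*u - 15) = (u - 4)*(u + 3)*(u - 5)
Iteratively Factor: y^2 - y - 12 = (y - 4)*(y + 3)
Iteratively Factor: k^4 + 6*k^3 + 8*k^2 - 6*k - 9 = (k + 3)*(k^3 + 3*k^2 - k - 3) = (k + 3)^2*(k^2 - 1) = (k - 1)*(k + 3)^2*(k + 1)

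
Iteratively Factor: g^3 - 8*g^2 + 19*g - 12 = (g - 1)*(g^2 - 7*g + 12) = (g - 3)*(g - 1)*(g - 4)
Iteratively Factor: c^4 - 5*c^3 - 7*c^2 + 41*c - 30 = (c + 3)*(c^3 - 8*c^2 + 17*c - 10) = (c - 5)*(c + 3)*(c^2 - 3*c + 2) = (c - 5)*(c - 1)*(c + 3)*(c - 2)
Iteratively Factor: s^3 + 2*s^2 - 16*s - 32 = (s + 4)*(s^2 - 2*s - 8) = (s - 4)*(s + 4)*(s + 2)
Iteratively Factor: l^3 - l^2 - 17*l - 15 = (l + 1)*(l^2 - 2*l - 15) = (l + 1)*(l + 3)*(l - 5)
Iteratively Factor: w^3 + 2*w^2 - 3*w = (w)*(w^2 + 2*w - 3) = w*(w - 1)*(w + 3)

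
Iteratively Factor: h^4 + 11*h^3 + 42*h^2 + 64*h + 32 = (h + 1)*(h^3 + 10*h^2 + 32*h + 32) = (h + 1)*(h + 4)*(h^2 + 6*h + 8) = (h + 1)*(h + 4)^2*(h + 2)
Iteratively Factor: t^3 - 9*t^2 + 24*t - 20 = (t - 5)*(t^2 - 4*t + 4) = (t - 5)*(t - 2)*(t - 2)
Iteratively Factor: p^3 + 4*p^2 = (p)*(p^2 + 4*p) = p^2*(p + 4)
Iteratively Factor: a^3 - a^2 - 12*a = (a + 3)*(a^2 - 4*a) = a*(a + 3)*(a - 4)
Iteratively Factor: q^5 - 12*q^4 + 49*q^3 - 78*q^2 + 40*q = (q - 4)*(q^4 - 8*q^3 + 17*q^2 - 10*q) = q*(q - 4)*(q^3 - 8*q^2 + 17*q - 10) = q*(q - 5)*(q - 4)*(q^2 - 3*q + 2) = q*(q - 5)*(q - 4)*(q - 1)*(q - 2)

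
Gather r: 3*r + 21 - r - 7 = 2*r + 14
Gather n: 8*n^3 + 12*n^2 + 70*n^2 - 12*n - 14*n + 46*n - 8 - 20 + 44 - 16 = 8*n^3 + 82*n^2 + 20*n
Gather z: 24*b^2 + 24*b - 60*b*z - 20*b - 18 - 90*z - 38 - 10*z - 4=24*b^2 + 4*b + z*(-60*b - 100) - 60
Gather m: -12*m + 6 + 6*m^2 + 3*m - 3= 6*m^2 - 9*m + 3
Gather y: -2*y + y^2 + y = y^2 - y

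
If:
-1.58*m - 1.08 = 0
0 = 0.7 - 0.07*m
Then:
No Solution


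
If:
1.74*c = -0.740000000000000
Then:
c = -0.43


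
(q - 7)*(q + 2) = q^2 - 5*q - 14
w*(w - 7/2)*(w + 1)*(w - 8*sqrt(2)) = w^4 - 8*sqrt(2)*w^3 - 5*w^3/2 - 7*w^2/2 + 20*sqrt(2)*w^2 + 28*sqrt(2)*w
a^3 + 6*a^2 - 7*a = a*(a - 1)*(a + 7)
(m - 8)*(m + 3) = m^2 - 5*m - 24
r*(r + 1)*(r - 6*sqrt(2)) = r^3 - 6*sqrt(2)*r^2 + r^2 - 6*sqrt(2)*r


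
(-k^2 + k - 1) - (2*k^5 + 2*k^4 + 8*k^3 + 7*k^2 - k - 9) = -2*k^5 - 2*k^4 - 8*k^3 - 8*k^2 + 2*k + 8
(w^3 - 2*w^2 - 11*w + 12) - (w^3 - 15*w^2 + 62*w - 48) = 13*w^2 - 73*w + 60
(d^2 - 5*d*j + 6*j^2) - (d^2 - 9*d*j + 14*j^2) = 4*d*j - 8*j^2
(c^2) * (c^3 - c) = c^5 - c^3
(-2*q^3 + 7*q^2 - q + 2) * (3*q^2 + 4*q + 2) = -6*q^5 + 13*q^4 + 21*q^3 + 16*q^2 + 6*q + 4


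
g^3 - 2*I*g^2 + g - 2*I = (g - 2*I)*(g - I)*(g + I)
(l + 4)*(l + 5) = l^2 + 9*l + 20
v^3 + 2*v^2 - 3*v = v*(v - 1)*(v + 3)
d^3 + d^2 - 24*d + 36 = (d - 3)*(d - 2)*(d + 6)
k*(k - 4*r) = k^2 - 4*k*r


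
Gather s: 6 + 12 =18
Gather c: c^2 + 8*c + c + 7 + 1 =c^2 + 9*c + 8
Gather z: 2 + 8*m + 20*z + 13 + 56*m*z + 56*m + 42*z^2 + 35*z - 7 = 64*m + 42*z^2 + z*(56*m + 55) + 8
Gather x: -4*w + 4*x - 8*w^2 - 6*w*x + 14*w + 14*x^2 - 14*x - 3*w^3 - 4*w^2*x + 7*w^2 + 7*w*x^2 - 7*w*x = -3*w^3 - w^2 + 10*w + x^2*(7*w + 14) + x*(-4*w^2 - 13*w - 10)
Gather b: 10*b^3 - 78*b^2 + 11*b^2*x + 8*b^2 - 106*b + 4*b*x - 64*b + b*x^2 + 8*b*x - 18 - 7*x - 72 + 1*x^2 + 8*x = 10*b^3 + b^2*(11*x - 70) + b*(x^2 + 12*x - 170) + x^2 + x - 90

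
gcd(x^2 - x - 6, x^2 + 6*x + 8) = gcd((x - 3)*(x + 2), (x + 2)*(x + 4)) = x + 2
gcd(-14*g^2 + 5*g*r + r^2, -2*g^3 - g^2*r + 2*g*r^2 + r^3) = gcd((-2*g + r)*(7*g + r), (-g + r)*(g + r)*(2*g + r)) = 1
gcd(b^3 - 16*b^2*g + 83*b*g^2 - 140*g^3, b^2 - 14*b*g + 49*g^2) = b - 7*g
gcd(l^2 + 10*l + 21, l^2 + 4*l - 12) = 1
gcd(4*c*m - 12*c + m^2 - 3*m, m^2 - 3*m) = m - 3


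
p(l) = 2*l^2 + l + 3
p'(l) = 4*l + 1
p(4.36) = 45.38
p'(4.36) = 18.44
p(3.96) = 38.32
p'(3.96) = 16.84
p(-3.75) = 27.38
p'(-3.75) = -14.00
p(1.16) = 6.85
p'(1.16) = 5.64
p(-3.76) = 27.52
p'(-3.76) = -14.04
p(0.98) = 5.90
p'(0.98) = 4.92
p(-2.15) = 10.10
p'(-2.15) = -7.60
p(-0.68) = 3.24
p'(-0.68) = -1.72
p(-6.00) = 69.00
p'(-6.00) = -23.00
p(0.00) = 3.00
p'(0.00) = 1.00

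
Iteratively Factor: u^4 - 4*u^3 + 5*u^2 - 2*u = (u)*(u^3 - 4*u^2 + 5*u - 2) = u*(u - 1)*(u^2 - 3*u + 2) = u*(u - 1)^2*(u - 2)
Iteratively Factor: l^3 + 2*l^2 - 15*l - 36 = (l + 3)*(l^2 - l - 12) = (l + 3)^2*(l - 4)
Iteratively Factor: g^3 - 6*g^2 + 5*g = (g - 5)*(g^2 - g) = g*(g - 5)*(g - 1)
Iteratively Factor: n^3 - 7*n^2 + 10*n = (n - 2)*(n^2 - 5*n) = n*(n - 2)*(n - 5)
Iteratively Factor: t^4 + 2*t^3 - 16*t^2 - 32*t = (t + 4)*(t^3 - 2*t^2 - 8*t) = (t - 4)*(t + 4)*(t^2 + 2*t) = t*(t - 4)*(t + 4)*(t + 2)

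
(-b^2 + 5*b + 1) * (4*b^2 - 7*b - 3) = -4*b^4 + 27*b^3 - 28*b^2 - 22*b - 3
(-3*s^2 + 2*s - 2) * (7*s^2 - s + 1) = -21*s^4 + 17*s^3 - 19*s^2 + 4*s - 2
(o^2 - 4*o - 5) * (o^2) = o^4 - 4*o^3 - 5*o^2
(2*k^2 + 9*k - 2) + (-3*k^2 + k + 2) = -k^2 + 10*k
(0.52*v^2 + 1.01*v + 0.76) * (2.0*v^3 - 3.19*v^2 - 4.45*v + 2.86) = 1.04*v^5 + 0.3612*v^4 - 4.0159*v^3 - 5.4317*v^2 - 0.4934*v + 2.1736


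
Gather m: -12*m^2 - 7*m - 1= -12*m^2 - 7*m - 1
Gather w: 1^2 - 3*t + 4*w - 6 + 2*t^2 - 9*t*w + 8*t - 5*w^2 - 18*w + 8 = 2*t^2 + 5*t - 5*w^2 + w*(-9*t - 14) + 3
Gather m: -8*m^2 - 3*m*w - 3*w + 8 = -8*m^2 - 3*m*w - 3*w + 8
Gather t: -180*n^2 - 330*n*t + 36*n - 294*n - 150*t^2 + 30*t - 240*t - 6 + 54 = -180*n^2 - 258*n - 150*t^2 + t*(-330*n - 210) + 48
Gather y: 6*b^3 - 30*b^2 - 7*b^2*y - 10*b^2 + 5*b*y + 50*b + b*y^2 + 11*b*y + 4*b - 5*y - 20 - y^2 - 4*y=6*b^3 - 40*b^2 + 54*b + y^2*(b - 1) + y*(-7*b^2 + 16*b - 9) - 20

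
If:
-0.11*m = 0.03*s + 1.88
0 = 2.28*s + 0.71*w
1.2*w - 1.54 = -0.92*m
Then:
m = -15.94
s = -4.21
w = 13.51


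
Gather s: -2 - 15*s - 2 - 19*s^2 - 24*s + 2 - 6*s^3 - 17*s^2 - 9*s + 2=-6*s^3 - 36*s^2 - 48*s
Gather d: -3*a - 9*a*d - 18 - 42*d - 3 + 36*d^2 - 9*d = -3*a + 36*d^2 + d*(-9*a - 51) - 21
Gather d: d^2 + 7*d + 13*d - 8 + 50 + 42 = d^2 + 20*d + 84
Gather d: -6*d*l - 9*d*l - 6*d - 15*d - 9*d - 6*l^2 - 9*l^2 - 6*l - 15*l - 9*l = d*(-15*l - 30) - 15*l^2 - 30*l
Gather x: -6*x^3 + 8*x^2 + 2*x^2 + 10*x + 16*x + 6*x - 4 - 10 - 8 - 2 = -6*x^3 + 10*x^2 + 32*x - 24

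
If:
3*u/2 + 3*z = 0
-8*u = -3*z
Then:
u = 0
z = 0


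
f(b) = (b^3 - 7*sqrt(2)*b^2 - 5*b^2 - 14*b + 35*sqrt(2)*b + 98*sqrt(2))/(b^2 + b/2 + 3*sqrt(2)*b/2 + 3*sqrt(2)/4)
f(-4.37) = -44.19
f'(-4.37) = -5.44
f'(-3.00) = -21.17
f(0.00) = 130.67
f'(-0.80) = -805.48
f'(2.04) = -10.66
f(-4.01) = -46.43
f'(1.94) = -11.62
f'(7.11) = -0.34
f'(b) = (-2*b - 3*sqrt(2)/2 - 1/2)*(b^3 - 7*sqrt(2)*b^2 - 5*b^2 - 14*b + 35*sqrt(2)*b + 98*sqrt(2))/(b^2 + b/2 + 3*sqrt(2)*b/2 + 3*sqrt(2)/4)^2 + (3*b^2 - 14*sqrt(2)*b - 10*b - 14 + 35*sqrt(2))/(b^2 + b/2 + 3*sqrt(2)*b/2 + 3*sqrt(2)/4) = 2*(4*b^4 + 4*b^3 + 12*sqrt(2)*b^3 - 175*sqrt(2)*b^2 - 38*b^2 - 814*sqrt(2)*b - 84*b - 966 - 238*sqrt(2))/(8*b^4 + 8*b^3 + 24*sqrt(2)*b^3 + 24*sqrt(2)*b^2 + 38*b^2 + 6*sqrt(2)*b + 36*b + 9)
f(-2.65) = -69.25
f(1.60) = 20.65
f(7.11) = -0.04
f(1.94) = 16.01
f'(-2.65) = -43.96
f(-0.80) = -252.64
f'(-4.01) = -7.16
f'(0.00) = -289.46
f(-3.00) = -58.72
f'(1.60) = -15.96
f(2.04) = 14.90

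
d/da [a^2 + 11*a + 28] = 2*a + 11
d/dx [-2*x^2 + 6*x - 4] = 6 - 4*x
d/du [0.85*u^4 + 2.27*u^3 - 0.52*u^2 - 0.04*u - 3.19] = 3.4*u^3 + 6.81*u^2 - 1.04*u - 0.04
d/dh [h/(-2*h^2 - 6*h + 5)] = (2*h^2 + 5)/(4*h^4 + 24*h^3 + 16*h^2 - 60*h + 25)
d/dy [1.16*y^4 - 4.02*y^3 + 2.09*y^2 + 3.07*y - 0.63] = 4.64*y^3 - 12.06*y^2 + 4.18*y + 3.07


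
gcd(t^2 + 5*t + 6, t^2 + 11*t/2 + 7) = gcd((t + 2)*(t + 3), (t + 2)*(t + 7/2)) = t + 2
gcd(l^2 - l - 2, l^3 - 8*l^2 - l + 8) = l + 1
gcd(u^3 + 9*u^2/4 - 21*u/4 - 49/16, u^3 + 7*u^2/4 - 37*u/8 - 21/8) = u^2 - 5*u/4 - 7/8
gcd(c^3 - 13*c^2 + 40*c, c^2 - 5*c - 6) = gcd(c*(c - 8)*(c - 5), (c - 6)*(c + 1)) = 1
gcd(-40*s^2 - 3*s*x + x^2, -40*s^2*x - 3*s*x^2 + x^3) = -40*s^2 - 3*s*x + x^2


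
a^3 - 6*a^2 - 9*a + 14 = (a - 7)*(a - 1)*(a + 2)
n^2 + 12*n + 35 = (n + 5)*(n + 7)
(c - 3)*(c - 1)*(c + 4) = c^3 - 13*c + 12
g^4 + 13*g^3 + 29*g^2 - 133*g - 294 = (g - 3)*(g + 2)*(g + 7)^2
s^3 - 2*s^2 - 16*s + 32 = (s - 4)*(s - 2)*(s + 4)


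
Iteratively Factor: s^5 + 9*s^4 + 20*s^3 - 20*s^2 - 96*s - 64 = (s + 2)*(s^4 + 7*s^3 + 6*s^2 - 32*s - 32) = (s - 2)*(s + 2)*(s^3 + 9*s^2 + 24*s + 16) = (s - 2)*(s + 2)*(s + 4)*(s^2 + 5*s + 4) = (s - 2)*(s + 1)*(s + 2)*(s + 4)*(s + 4)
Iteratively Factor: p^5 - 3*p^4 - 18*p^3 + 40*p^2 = (p)*(p^4 - 3*p^3 - 18*p^2 + 40*p) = p*(p + 4)*(p^3 - 7*p^2 + 10*p) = p*(p - 5)*(p + 4)*(p^2 - 2*p) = p*(p - 5)*(p - 2)*(p + 4)*(p)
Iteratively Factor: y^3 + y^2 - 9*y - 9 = (y + 3)*(y^2 - 2*y - 3) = (y - 3)*(y + 3)*(y + 1)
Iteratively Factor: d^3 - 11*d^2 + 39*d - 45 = (d - 3)*(d^2 - 8*d + 15) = (d - 5)*(d - 3)*(d - 3)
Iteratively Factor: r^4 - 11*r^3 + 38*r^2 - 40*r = (r - 2)*(r^3 - 9*r^2 + 20*r) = r*(r - 2)*(r^2 - 9*r + 20) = r*(r - 5)*(r - 2)*(r - 4)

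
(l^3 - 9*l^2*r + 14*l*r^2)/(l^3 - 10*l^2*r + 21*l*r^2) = (-l + 2*r)/(-l + 3*r)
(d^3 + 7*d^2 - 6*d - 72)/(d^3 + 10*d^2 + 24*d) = (d - 3)/d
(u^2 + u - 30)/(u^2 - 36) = (u - 5)/(u - 6)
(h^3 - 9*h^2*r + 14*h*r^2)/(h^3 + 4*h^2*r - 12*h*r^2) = (h - 7*r)/(h + 6*r)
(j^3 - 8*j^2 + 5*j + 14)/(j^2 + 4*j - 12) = (j^2 - 6*j - 7)/(j + 6)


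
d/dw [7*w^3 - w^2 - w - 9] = 21*w^2 - 2*w - 1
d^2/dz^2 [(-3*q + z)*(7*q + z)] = 2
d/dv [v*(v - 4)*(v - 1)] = 3*v^2 - 10*v + 4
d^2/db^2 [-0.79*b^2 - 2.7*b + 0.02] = -1.58000000000000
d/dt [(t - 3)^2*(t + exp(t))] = (t - 3)*(2*t + (t - 3)*(exp(t) + 1) + 2*exp(t))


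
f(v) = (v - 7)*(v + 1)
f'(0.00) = -6.00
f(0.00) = -7.00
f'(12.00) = 18.00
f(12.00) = 65.00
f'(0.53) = -4.94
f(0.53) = -9.90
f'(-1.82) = -9.64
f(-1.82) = 7.23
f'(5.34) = 4.68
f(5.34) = -10.52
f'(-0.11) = -6.22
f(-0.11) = -6.33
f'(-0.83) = -7.66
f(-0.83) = -1.33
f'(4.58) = 3.16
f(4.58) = -13.50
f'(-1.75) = -9.50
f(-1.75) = 6.56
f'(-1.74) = -9.48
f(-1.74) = 6.47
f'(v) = 2*v - 6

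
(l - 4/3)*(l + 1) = l^2 - l/3 - 4/3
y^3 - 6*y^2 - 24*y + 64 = (y - 8)*(y - 2)*(y + 4)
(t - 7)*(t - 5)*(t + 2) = t^3 - 10*t^2 + 11*t + 70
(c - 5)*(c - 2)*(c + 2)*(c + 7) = c^4 + 2*c^3 - 39*c^2 - 8*c + 140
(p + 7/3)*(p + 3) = p^2 + 16*p/3 + 7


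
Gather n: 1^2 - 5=-4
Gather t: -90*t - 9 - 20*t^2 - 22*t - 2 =-20*t^2 - 112*t - 11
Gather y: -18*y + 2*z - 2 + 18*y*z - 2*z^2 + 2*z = y*(18*z - 18) - 2*z^2 + 4*z - 2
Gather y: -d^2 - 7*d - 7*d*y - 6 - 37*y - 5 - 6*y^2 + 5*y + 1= -d^2 - 7*d - 6*y^2 + y*(-7*d - 32) - 10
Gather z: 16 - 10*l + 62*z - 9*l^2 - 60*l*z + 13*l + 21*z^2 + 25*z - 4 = -9*l^2 + 3*l + 21*z^2 + z*(87 - 60*l) + 12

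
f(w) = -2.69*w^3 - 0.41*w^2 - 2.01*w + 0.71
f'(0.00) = -2.01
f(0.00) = 0.71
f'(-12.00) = -1154.25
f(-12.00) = 4614.11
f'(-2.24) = -40.67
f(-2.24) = 33.39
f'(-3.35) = -89.83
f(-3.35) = 103.97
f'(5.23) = -227.04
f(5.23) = -405.84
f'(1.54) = -22.41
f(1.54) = -13.18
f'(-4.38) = -153.24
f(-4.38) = 227.68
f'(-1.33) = -15.19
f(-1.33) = 8.99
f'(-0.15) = -2.07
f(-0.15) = 1.01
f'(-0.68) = -5.18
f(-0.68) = 2.73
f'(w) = -8.07*w^2 - 0.82*w - 2.01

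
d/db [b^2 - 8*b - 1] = 2*b - 8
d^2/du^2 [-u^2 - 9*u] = -2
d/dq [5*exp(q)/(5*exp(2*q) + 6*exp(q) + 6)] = (30 - 25*exp(2*q))*exp(q)/(25*exp(4*q) + 60*exp(3*q) + 96*exp(2*q) + 72*exp(q) + 36)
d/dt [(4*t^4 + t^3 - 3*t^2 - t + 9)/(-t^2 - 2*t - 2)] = (-8*t^5 - 25*t^4 - 36*t^3 - t^2 + 30*t + 20)/(t^4 + 4*t^3 + 8*t^2 + 8*t + 4)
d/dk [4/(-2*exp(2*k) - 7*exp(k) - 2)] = (16*exp(k) + 28)*exp(k)/(2*exp(2*k) + 7*exp(k) + 2)^2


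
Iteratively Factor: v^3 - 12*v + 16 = (v + 4)*(v^2 - 4*v + 4) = (v - 2)*(v + 4)*(v - 2)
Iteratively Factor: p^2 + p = (p)*(p + 1)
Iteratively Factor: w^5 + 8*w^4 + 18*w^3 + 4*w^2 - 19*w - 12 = (w + 3)*(w^4 + 5*w^3 + 3*w^2 - 5*w - 4) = (w + 3)*(w + 4)*(w^3 + w^2 - w - 1) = (w + 1)*(w + 3)*(w + 4)*(w^2 - 1) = (w + 1)^2*(w + 3)*(w + 4)*(w - 1)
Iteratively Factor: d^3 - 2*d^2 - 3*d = (d - 3)*(d^2 + d) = d*(d - 3)*(d + 1)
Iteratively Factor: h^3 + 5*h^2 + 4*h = (h + 4)*(h^2 + h) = (h + 1)*(h + 4)*(h)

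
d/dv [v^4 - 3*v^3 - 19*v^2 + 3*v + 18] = 4*v^3 - 9*v^2 - 38*v + 3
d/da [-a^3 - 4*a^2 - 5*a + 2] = -3*a^2 - 8*a - 5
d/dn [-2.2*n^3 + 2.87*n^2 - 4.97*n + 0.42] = -6.6*n^2 + 5.74*n - 4.97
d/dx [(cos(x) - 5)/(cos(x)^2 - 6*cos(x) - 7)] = (cos(x)^2 - 10*cos(x) + 37)*sin(x)/(sin(x)^2 + 6*cos(x) + 6)^2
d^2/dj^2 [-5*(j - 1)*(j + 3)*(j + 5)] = -30*j - 70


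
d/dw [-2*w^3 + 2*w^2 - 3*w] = -6*w^2 + 4*w - 3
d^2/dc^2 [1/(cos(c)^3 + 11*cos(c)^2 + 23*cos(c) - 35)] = ((95*cos(c) + 88*cos(2*c) + 9*cos(3*c))*(cos(c)^3 + 11*cos(c)^2 + 23*cos(c) - 35)/4 + 2*(3*cos(c)^2 + 22*cos(c) + 23)^2*sin(c)^2)/(cos(c)^3 + 11*cos(c)^2 + 23*cos(c) - 35)^3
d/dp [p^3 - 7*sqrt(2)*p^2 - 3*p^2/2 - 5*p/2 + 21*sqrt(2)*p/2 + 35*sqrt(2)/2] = 3*p^2 - 14*sqrt(2)*p - 3*p - 5/2 + 21*sqrt(2)/2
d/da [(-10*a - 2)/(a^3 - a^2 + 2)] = 2*(-5*a^3 + 5*a^2 + a*(3*a - 2)*(5*a + 1) - 10)/(a^3 - a^2 + 2)^2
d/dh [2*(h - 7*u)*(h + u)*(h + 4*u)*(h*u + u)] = 2*u*(4*h^3 - 6*h^2*u + 3*h^2 - 62*h*u^2 - 4*h*u - 28*u^3 - 31*u^2)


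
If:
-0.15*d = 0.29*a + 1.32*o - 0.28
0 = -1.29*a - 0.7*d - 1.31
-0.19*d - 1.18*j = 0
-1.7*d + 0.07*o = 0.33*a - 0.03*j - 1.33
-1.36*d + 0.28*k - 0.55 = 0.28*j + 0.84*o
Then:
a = -1.62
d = 1.11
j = -0.18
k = 8.51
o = 0.44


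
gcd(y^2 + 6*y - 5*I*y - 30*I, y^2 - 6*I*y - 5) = y - 5*I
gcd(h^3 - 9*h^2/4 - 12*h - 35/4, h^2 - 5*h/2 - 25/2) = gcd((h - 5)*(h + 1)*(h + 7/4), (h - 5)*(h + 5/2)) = h - 5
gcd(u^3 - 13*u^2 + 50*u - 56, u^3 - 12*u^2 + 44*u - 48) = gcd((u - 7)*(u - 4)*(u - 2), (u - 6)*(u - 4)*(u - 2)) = u^2 - 6*u + 8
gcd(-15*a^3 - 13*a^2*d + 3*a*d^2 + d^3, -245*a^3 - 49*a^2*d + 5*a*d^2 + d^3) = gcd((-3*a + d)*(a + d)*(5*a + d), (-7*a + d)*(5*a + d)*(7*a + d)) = 5*a + d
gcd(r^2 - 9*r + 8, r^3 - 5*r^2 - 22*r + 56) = 1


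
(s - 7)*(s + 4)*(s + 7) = s^3 + 4*s^2 - 49*s - 196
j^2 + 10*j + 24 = (j + 4)*(j + 6)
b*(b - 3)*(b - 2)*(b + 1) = b^4 - 4*b^3 + b^2 + 6*b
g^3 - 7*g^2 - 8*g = g*(g - 8)*(g + 1)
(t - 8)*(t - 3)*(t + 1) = t^3 - 10*t^2 + 13*t + 24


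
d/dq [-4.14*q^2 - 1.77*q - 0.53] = -8.28*q - 1.77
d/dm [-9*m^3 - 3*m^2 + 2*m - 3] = -27*m^2 - 6*m + 2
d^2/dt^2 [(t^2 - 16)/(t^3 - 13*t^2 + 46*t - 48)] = 2*(t^6 - 234*t^4 + 2598*t^3 - 12192*t^2 + 26400*t - 21568)/(t^9 - 39*t^8 + 645*t^7 - 5929*t^6 + 33414*t^5 - 120108*t^4 + 276472*t^3 - 394560*t^2 + 317952*t - 110592)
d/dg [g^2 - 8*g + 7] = 2*g - 8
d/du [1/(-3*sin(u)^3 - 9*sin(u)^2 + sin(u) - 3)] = (9*sin(u)^2 + 18*sin(u) - 1)*cos(u)/(3*sin(u)^3 + 9*sin(u)^2 - sin(u) + 3)^2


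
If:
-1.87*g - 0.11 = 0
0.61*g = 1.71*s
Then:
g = -0.06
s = -0.02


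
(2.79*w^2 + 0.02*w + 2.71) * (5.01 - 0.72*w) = -2.0088*w^3 + 13.9635*w^2 - 1.851*w + 13.5771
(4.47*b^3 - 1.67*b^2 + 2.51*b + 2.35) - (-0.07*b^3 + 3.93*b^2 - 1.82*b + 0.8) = 4.54*b^3 - 5.6*b^2 + 4.33*b + 1.55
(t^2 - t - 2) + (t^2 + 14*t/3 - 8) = 2*t^2 + 11*t/3 - 10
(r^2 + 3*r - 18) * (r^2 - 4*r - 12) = r^4 - r^3 - 42*r^2 + 36*r + 216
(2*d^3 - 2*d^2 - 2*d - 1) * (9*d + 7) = 18*d^4 - 4*d^3 - 32*d^2 - 23*d - 7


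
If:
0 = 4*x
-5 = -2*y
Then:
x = 0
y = 5/2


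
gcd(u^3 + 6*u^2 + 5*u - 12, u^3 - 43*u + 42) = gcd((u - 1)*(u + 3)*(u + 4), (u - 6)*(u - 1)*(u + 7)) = u - 1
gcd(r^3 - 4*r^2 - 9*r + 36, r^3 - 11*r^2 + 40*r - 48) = r^2 - 7*r + 12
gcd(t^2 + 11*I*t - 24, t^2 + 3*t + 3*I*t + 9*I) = t + 3*I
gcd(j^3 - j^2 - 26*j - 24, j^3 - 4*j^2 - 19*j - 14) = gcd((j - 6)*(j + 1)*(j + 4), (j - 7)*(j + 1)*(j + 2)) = j + 1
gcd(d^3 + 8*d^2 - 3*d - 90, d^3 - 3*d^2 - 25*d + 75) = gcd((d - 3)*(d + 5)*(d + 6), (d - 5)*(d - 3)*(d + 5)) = d^2 + 2*d - 15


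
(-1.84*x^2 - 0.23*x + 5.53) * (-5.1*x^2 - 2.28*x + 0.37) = 9.384*x^4 + 5.3682*x^3 - 28.3594*x^2 - 12.6935*x + 2.0461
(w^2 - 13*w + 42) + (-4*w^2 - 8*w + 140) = -3*w^2 - 21*w + 182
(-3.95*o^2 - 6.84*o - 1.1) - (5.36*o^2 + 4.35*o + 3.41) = -9.31*o^2 - 11.19*o - 4.51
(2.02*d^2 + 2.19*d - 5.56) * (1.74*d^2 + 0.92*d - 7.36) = 3.5148*d^4 + 5.669*d^3 - 22.5268*d^2 - 21.2336*d + 40.9216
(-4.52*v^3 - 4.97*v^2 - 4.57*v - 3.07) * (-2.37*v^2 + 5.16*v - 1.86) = 10.7124*v^5 - 11.5443*v^4 - 6.4071*v^3 - 7.0611*v^2 - 7.341*v + 5.7102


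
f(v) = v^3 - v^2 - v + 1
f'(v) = 3*v^2 - 2*v - 1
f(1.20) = 0.09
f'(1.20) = 0.92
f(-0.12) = 1.10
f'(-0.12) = -0.72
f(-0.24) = 1.17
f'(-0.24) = -0.35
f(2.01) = 3.07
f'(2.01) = 7.10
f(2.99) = 15.80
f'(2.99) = 19.84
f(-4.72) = -121.71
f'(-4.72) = 75.28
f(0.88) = 0.03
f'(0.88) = -0.44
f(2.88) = 13.71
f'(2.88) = 18.12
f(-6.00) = -245.00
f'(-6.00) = 119.00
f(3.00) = 16.00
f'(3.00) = 20.00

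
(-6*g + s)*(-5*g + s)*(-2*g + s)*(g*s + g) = -60*g^4*s - 60*g^4 + 52*g^3*s^2 + 52*g^3*s - 13*g^2*s^3 - 13*g^2*s^2 + g*s^4 + g*s^3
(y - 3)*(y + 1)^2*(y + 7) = y^4 + 6*y^3 - 12*y^2 - 38*y - 21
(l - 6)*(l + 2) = l^2 - 4*l - 12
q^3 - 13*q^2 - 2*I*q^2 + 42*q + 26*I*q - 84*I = (q - 7)*(q - 6)*(q - 2*I)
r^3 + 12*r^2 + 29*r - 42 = (r - 1)*(r + 6)*(r + 7)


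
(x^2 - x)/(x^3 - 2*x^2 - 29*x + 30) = x/(x^2 - x - 30)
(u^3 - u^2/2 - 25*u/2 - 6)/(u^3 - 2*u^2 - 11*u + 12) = (u + 1/2)/(u - 1)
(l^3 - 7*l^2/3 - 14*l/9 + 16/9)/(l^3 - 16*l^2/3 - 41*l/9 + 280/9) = (3*l^2 + l - 2)/(3*l^2 - 8*l - 35)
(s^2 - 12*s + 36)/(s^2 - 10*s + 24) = (s - 6)/(s - 4)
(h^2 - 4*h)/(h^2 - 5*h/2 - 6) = 2*h/(2*h + 3)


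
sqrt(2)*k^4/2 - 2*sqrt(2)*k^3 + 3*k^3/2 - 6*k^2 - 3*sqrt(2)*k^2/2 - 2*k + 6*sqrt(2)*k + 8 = (k - 4)*(k - sqrt(2))*(k + 2*sqrt(2))*(sqrt(2)*k/2 + 1/2)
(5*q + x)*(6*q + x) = 30*q^2 + 11*q*x + x^2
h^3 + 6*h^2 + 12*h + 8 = (h + 2)^3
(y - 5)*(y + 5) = y^2 - 25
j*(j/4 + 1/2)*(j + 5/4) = j^3/4 + 13*j^2/16 + 5*j/8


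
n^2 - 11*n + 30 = (n - 6)*(n - 5)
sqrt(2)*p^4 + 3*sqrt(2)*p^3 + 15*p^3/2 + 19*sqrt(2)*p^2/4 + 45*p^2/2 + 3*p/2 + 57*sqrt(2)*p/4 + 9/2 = (p + 3)*(p + sqrt(2)/2)*(p + 3*sqrt(2))*(sqrt(2)*p + 1/2)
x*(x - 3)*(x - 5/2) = x^3 - 11*x^2/2 + 15*x/2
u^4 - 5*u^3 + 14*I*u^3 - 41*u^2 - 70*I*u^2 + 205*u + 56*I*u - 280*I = (u - 5)*(u - I)*(u + 7*I)*(u + 8*I)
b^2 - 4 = (b - 2)*(b + 2)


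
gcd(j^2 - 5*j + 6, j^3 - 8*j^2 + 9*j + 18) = j - 3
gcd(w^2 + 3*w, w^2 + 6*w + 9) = w + 3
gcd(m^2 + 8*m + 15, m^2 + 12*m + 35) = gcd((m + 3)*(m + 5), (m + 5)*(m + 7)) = m + 5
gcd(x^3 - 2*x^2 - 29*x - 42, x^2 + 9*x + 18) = x + 3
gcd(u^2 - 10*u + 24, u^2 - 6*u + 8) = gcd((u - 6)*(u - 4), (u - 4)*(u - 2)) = u - 4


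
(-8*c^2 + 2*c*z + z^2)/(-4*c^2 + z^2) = (4*c + z)/(2*c + z)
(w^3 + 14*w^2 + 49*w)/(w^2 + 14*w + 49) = w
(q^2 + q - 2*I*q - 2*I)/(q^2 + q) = (q - 2*I)/q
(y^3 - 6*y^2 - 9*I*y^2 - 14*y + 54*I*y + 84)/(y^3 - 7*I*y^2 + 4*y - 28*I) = (y - 6)/(y + 2*I)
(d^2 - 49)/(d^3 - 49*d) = 1/d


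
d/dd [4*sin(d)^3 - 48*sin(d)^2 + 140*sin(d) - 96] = 4*(3*sin(d)^2 - 24*sin(d) + 35)*cos(d)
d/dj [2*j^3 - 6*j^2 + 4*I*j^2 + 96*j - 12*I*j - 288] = 6*j^2 + j*(-12 + 8*I) + 96 - 12*I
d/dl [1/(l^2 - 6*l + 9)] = 2*(3 - l)/(l^2 - 6*l + 9)^2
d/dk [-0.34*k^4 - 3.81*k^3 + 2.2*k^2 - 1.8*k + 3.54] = -1.36*k^3 - 11.43*k^2 + 4.4*k - 1.8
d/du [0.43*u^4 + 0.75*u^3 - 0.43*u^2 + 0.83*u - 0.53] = 1.72*u^3 + 2.25*u^2 - 0.86*u + 0.83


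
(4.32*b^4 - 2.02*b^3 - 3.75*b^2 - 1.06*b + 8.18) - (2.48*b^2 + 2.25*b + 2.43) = 4.32*b^4 - 2.02*b^3 - 6.23*b^2 - 3.31*b + 5.75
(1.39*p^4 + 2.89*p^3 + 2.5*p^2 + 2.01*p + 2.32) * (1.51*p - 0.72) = 2.0989*p^5 + 3.3631*p^4 + 1.6942*p^3 + 1.2351*p^2 + 2.056*p - 1.6704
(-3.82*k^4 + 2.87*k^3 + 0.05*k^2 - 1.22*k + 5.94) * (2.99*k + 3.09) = -11.4218*k^5 - 3.2225*k^4 + 9.0178*k^3 - 3.4933*k^2 + 13.9908*k + 18.3546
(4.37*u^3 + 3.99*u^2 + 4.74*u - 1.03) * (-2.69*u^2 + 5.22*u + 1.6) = -11.7553*u^5 + 12.0783*u^4 + 15.0692*u^3 + 33.8975*u^2 + 2.2074*u - 1.648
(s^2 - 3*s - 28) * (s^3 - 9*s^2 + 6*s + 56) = s^5 - 12*s^4 + 5*s^3 + 290*s^2 - 336*s - 1568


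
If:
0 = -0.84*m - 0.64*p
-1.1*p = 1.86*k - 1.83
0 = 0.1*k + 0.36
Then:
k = -3.60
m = -5.91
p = 7.75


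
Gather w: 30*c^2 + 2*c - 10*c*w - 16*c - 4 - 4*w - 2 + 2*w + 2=30*c^2 - 14*c + w*(-10*c - 2) - 4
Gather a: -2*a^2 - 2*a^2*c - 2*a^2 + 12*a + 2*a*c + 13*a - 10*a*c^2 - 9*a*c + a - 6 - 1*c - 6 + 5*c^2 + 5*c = a^2*(-2*c - 4) + a*(-10*c^2 - 7*c + 26) + 5*c^2 + 4*c - 12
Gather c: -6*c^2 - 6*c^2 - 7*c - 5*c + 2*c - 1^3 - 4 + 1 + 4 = -12*c^2 - 10*c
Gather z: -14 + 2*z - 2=2*z - 16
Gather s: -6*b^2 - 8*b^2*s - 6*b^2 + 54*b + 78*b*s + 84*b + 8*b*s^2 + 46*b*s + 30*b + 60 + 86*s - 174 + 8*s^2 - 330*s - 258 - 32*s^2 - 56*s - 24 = -12*b^2 + 168*b + s^2*(8*b - 24) + s*(-8*b^2 + 124*b - 300) - 396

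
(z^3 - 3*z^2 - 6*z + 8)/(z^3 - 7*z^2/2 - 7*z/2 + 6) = 2*(z + 2)/(2*z + 3)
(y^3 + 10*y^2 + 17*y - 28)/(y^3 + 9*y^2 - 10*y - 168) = (y^2 + 3*y - 4)/(y^2 + 2*y - 24)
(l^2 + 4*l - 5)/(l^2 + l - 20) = (l - 1)/(l - 4)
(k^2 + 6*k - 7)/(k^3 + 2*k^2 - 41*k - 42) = (k - 1)/(k^2 - 5*k - 6)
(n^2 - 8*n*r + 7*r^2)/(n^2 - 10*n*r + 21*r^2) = (-n + r)/(-n + 3*r)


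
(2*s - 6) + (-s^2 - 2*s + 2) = -s^2 - 4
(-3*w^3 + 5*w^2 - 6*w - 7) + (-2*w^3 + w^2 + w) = -5*w^3 + 6*w^2 - 5*w - 7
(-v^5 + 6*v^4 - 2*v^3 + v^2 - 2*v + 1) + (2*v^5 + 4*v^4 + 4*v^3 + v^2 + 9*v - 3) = v^5 + 10*v^4 + 2*v^3 + 2*v^2 + 7*v - 2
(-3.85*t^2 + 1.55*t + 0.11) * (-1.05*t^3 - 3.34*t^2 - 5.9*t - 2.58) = 4.0425*t^5 + 11.2315*t^4 + 17.4225*t^3 + 0.420599999999999*t^2 - 4.648*t - 0.2838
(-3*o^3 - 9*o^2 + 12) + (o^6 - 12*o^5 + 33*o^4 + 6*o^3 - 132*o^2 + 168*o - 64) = o^6 - 12*o^5 + 33*o^4 + 3*o^3 - 141*o^2 + 168*o - 52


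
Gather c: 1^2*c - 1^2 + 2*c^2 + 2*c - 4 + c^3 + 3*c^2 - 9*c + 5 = c^3 + 5*c^2 - 6*c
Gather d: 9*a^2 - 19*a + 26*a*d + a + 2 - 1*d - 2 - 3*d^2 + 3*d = 9*a^2 - 18*a - 3*d^2 + d*(26*a + 2)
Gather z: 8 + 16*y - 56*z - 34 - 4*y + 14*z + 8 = 12*y - 42*z - 18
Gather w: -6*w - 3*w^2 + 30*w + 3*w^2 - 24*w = 0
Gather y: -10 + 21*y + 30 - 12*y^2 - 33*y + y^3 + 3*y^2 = y^3 - 9*y^2 - 12*y + 20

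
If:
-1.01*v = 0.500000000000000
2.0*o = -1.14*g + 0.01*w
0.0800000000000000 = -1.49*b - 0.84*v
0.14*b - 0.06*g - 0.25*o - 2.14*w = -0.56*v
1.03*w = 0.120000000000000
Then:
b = 0.23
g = 6.00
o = -3.42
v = -0.50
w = 0.12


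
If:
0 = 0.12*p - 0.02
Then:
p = 0.17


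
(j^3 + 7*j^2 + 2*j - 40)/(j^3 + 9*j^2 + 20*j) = (j - 2)/j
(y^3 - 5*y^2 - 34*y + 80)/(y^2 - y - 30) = (y^2 - 10*y + 16)/(y - 6)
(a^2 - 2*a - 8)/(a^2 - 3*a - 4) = (a + 2)/(a + 1)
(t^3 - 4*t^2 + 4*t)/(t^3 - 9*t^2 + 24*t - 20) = t/(t - 5)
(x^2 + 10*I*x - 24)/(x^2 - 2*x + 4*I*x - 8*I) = (x + 6*I)/(x - 2)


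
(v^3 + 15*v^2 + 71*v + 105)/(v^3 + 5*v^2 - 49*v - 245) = (v + 3)/(v - 7)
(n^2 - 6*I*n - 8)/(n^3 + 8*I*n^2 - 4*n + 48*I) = (n - 4*I)/(n^2 + 10*I*n - 24)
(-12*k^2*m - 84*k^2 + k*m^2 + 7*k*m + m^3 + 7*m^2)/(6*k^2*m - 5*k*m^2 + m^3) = (-4*k*m - 28*k - m^2 - 7*m)/(m*(2*k - m))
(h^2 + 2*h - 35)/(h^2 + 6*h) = (h^2 + 2*h - 35)/(h*(h + 6))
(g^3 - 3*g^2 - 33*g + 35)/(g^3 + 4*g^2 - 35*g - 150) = (g^2 - 8*g + 7)/(g^2 - g - 30)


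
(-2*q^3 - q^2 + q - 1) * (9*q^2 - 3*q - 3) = -18*q^5 - 3*q^4 + 18*q^3 - 9*q^2 + 3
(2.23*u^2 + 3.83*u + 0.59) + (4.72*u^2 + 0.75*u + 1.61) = 6.95*u^2 + 4.58*u + 2.2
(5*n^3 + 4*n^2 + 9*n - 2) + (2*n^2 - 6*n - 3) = 5*n^3 + 6*n^2 + 3*n - 5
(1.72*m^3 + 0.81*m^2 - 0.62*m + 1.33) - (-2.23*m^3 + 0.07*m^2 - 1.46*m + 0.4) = 3.95*m^3 + 0.74*m^2 + 0.84*m + 0.93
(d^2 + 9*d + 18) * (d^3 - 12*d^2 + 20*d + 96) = d^5 - 3*d^4 - 70*d^3 + 60*d^2 + 1224*d + 1728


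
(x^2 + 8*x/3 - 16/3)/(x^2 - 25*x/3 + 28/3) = (x + 4)/(x - 7)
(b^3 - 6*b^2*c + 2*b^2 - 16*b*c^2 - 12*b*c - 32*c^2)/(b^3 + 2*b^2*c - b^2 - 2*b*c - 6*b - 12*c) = (b - 8*c)/(b - 3)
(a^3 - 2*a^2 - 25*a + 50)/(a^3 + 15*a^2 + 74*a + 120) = (a^2 - 7*a + 10)/(a^2 + 10*a + 24)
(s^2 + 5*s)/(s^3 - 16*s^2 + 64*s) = (s + 5)/(s^2 - 16*s + 64)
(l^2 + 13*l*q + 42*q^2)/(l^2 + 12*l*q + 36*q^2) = (l + 7*q)/(l + 6*q)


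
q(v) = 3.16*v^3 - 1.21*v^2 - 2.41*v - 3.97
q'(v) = 9.48*v^2 - 2.42*v - 2.41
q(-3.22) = -114.26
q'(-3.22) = 103.67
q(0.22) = -4.53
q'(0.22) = -2.48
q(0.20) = -4.48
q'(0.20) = -2.51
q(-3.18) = -110.16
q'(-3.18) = 101.15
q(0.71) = -5.16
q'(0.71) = 0.65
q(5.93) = 598.14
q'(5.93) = 316.60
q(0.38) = -4.89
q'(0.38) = -1.96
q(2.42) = 27.90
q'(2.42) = 47.25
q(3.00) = 63.23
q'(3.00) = 75.65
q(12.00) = 5253.35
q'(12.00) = 1333.67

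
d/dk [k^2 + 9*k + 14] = 2*k + 9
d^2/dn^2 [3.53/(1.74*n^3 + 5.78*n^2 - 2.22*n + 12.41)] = (-(36.8532*n + 40.8068)*(1.74*n^3 + 5.78*n^2 - 2.22*n + 12.41) + 3.53*(5.22*n^2 + 11.56*n - 2.22)*(10.44*n^2 + 23.12*n - 4.44))/(1.74*n^3 + 5.78*n^2 - 2.22*n + 12.41)^3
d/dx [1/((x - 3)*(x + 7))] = 2*(-x - 2)/(x^4 + 8*x^3 - 26*x^2 - 168*x + 441)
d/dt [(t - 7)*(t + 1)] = 2*t - 6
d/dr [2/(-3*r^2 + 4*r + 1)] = 4*(3*r - 2)/(-3*r^2 + 4*r + 1)^2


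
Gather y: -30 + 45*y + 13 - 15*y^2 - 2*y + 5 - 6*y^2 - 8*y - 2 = -21*y^2 + 35*y - 14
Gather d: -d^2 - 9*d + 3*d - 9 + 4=-d^2 - 6*d - 5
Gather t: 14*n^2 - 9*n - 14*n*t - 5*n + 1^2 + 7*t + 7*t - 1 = 14*n^2 - 14*n + t*(14 - 14*n)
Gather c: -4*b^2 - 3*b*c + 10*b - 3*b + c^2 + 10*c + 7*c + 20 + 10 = -4*b^2 + 7*b + c^2 + c*(17 - 3*b) + 30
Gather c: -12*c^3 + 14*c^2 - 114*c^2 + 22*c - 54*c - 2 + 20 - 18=-12*c^3 - 100*c^2 - 32*c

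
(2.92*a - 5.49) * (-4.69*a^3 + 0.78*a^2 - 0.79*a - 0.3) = -13.6948*a^4 + 28.0257*a^3 - 6.589*a^2 + 3.4611*a + 1.647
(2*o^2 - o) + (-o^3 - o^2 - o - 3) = -o^3 + o^2 - 2*o - 3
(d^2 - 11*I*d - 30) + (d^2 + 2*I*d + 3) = 2*d^2 - 9*I*d - 27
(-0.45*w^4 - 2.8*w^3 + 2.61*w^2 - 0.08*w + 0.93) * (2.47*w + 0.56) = -1.1115*w^5 - 7.168*w^4 + 4.8787*w^3 + 1.264*w^2 + 2.2523*w + 0.5208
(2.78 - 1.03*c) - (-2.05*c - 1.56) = 1.02*c + 4.34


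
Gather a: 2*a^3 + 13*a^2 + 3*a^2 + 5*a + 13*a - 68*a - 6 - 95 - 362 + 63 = 2*a^3 + 16*a^2 - 50*a - 400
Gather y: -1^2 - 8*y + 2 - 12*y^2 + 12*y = -12*y^2 + 4*y + 1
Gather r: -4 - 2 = -6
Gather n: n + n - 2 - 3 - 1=2*n - 6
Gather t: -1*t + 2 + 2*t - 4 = t - 2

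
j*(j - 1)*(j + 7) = j^3 + 6*j^2 - 7*j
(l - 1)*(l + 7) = l^2 + 6*l - 7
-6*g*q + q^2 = q*(-6*g + q)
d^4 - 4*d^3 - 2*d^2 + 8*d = d*(d - 4)*(d - sqrt(2))*(d + sqrt(2))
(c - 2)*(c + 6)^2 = c^3 + 10*c^2 + 12*c - 72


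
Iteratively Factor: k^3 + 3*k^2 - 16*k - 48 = (k - 4)*(k^2 + 7*k + 12) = (k - 4)*(k + 4)*(k + 3)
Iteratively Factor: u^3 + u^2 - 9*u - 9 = (u + 1)*(u^2 - 9) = (u - 3)*(u + 1)*(u + 3)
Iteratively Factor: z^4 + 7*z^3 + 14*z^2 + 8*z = (z + 2)*(z^3 + 5*z^2 + 4*z) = (z + 1)*(z + 2)*(z^2 + 4*z) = (z + 1)*(z + 2)*(z + 4)*(z)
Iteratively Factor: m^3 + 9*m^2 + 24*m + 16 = (m + 4)*(m^2 + 5*m + 4) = (m + 1)*(m + 4)*(m + 4)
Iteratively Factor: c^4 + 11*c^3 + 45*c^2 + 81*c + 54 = (c + 3)*(c^3 + 8*c^2 + 21*c + 18) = (c + 3)^2*(c^2 + 5*c + 6) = (c + 2)*(c + 3)^2*(c + 3)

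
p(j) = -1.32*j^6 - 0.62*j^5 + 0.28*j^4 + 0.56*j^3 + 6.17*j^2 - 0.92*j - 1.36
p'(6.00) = -65228.00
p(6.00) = -65707.96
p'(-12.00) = 1904625.40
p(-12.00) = -3781486.48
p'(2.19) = -424.36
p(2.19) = -138.32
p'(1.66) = -94.05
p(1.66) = -16.63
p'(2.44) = -739.39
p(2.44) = -280.99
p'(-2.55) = 682.83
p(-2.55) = -252.41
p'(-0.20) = -3.33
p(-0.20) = -0.93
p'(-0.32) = -4.74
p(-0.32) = -0.45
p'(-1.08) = -6.28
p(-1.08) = 5.32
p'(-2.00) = 176.00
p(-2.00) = -39.48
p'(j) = -7.92*j^5 - 3.1*j^4 + 1.12*j^3 + 1.68*j^2 + 12.34*j - 0.92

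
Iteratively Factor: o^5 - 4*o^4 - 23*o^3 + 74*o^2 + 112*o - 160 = (o + 2)*(o^4 - 6*o^3 - 11*o^2 + 96*o - 80) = (o - 5)*(o + 2)*(o^3 - o^2 - 16*o + 16) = (o - 5)*(o - 1)*(o + 2)*(o^2 - 16) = (o - 5)*(o - 4)*(o - 1)*(o + 2)*(o + 4)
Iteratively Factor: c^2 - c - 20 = (c - 5)*(c + 4)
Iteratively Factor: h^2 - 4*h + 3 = (h - 3)*(h - 1)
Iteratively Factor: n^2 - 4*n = (n)*(n - 4)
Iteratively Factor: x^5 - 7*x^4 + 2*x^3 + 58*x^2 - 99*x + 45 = (x + 3)*(x^4 - 10*x^3 + 32*x^2 - 38*x + 15) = (x - 1)*(x + 3)*(x^3 - 9*x^2 + 23*x - 15) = (x - 1)^2*(x + 3)*(x^2 - 8*x + 15) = (x - 3)*(x - 1)^2*(x + 3)*(x - 5)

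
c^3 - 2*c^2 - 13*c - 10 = (c - 5)*(c + 1)*(c + 2)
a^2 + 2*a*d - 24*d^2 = (a - 4*d)*(a + 6*d)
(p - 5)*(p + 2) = p^2 - 3*p - 10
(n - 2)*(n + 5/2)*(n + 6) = n^3 + 13*n^2/2 - 2*n - 30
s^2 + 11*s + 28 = (s + 4)*(s + 7)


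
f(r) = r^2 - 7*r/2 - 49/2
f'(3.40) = 3.30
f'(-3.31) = -10.12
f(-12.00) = 161.50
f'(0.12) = -3.26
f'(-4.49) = -12.48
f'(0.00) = -3.50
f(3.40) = -24.84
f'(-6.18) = -15.86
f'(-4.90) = -13.30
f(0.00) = -24.50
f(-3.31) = -1.96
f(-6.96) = 48.30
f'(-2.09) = -7.68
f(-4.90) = 16.66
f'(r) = 2*r - 7/2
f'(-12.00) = -27.50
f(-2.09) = -12.82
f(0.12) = -24.91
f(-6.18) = 35.32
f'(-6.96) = -17.42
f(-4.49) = 11.38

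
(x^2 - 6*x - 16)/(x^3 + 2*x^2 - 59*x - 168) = (x + 2)/(x^2 + 10*x + 21)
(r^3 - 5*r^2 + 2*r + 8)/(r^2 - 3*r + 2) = (r^2 - 3*r - 4)/(r - 1)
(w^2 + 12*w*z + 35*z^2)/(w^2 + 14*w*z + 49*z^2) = (w + 5*z)/(w + 7*z)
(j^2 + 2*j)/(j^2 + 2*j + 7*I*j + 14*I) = j/(j + 7*I)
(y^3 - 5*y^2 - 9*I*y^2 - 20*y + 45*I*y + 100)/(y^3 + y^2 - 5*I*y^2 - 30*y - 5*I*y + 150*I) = (y - 4*I)/(y + 6)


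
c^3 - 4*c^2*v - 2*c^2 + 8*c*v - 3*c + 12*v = (c - 3)*(c + 1)*(c - 4*v)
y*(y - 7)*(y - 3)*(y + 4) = y^4 - 6*y^3 - 19*y^2 + 84*y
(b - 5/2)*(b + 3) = b^2 + b/2 - 15/2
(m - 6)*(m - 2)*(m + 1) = m^3 - 7*m^2 + 4*m + 12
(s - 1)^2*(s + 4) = s^3 + 2*s^2 - 7*s + 4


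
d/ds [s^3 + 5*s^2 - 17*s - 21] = 3*s^2 + 10*s - 17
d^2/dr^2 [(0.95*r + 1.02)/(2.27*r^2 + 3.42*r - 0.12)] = ((0.95*r + 1.02)*(4.54*r + 3.42)*(9.08*r + 6.84) - (12.939*r + 11.1288)*(2.27*r^2 + 3.42*r - 0.12))/(2.27*r^2 + 3.42*r - 0.12)^3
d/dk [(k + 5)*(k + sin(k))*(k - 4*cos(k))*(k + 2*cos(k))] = -(k + 5)*(k + sin(k))*(k - 4*cos(k))*(2*sin(k) - 1) + (k + 5)*(k + sin(k))*(k + 2*cos(k))*(4*sin(k) + 1) + (k + 5)*(k - 4*cos(k))*(k + 2*cos(k))*(cos(k) + 1) + (k + sin(k))*(k - 4*cos(k))*(k + 2*cos(k))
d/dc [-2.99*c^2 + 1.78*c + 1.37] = 1.78 - 5.98*c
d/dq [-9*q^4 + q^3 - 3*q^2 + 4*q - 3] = -36*q^3 + 3*q^2 - 6*q + 4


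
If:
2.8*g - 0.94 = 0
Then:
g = 0.34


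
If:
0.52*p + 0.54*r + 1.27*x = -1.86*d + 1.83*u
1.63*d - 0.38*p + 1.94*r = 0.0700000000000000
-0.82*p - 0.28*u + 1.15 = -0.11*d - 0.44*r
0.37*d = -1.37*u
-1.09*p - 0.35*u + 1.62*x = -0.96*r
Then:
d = -0.99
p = 1.84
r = 1.23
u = 0.27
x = 0.57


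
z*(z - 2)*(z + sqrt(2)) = z^3 - 2*z^2 + sqrt(2)*z^2 - 2*sqrt(2)*z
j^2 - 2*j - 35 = (j - 7)*(j + 5)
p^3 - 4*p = p*(p - 2)*(p + 2)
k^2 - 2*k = k*(k - 2)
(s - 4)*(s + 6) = s^2 + 2*s - 24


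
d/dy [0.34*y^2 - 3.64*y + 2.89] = 0.68*y - 3.64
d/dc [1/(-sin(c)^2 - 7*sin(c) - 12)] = (2*sin(c) + 7)*cos(c)/(sin(c)^2 + 7*sin(c) + 12)^2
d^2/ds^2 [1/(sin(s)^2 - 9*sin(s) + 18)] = (-4*sin(s)^4 + 27*sin(s)^3 - 3*sin(s)^2 - 216*sin(s) + 126)/(sin(s)^2 - 9*sin(s) + 18)^3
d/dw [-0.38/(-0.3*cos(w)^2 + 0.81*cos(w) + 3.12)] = (0.228*cos(w) - 0.3078)*sin(w)/(-0.3*cos(w)^2 + 0.81*cos(w) + 3.12)^2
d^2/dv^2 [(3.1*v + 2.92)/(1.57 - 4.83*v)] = -183.255996/(4.83*v - 1.57)^3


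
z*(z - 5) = z^2 - 5*z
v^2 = v^2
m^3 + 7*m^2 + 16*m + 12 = (m + 2)^2*(m + 3)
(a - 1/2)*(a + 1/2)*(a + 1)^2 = a^4 + 2*a^3 + 3*a^2/4 - a/2 - 1/4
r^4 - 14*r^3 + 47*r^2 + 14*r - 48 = (r - 8)*(r - 6)*(r - 1)*(r + 1)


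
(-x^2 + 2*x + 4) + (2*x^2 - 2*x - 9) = x^2 - 5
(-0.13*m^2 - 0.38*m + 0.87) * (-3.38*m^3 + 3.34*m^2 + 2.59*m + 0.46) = 0.4394*m^5 + 0.8502*m^4 - 4.5465*m^3 + 1.8618*m^2 + 2.0785*m + 0.4002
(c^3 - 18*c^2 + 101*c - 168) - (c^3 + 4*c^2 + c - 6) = -22*c^2 + 100*c - 162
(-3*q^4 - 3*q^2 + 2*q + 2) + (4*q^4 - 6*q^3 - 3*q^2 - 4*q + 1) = q^4 - 6*q^3 - 6*q^2 - 2*q + 3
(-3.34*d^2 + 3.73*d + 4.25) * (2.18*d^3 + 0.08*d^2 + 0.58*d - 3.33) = -7.2812*d^5 + 7.8642*d^4 + 7.6262*d^3 + 13.6256*d^2 - 9.9559*d - 14.1525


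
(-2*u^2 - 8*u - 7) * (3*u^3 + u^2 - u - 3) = -6*u^5 - 26*u^4 - 27*u^3 + 7*u^2 + 31*u + 21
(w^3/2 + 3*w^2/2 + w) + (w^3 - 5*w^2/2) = 3*w^3/2 - w^2 + w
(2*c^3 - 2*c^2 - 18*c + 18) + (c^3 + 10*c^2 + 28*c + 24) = 3*c^3 + 8*c^2 + 10*c + 42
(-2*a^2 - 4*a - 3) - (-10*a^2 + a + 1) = 8*a^2 - 5*a - 4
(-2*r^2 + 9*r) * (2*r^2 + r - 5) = -4*r^4 + 16*r^3 + 19*r^2 - 45*r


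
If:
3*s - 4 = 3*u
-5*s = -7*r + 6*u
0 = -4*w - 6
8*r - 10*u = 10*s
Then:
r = -10/39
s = 22/39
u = -10/13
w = -3/2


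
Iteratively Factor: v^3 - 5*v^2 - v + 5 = (v + 1)*(v^2 - 6*v + 5) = (v - 1)*(v + 1)*(v - 5)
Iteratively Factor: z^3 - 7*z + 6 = (z - 2)*(z^2 + 2*z - 3) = (z - 2)*(z - 1)*(z + 3)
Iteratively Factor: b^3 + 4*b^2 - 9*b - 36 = (b + 4)*(b^2 - 9) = (b + 3)*(b + 4)*(b - 3)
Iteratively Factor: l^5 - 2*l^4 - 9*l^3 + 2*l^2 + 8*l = (l)*(l^4 - 2*l^3 - 9*l^2 + 2*l + 8) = l*(l + 1)*(l^3 - 3*l^2 - 6*l + 8) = l*(l - 4)*(l + 1)*(l^2 + l - 2) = l*(l - 4)*(l - 1)*(l + 1)*(l + 2)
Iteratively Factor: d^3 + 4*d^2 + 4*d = (d + 2)*(d^2 + 2*d) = d*(d + 2)*(d + 2)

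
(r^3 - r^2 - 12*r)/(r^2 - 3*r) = (r^2 - r - 12)/(r - 3)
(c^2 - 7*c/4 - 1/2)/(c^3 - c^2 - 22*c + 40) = (c + 1/4)/(c^2 + c - 20)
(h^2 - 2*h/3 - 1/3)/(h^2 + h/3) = (h - 1)/h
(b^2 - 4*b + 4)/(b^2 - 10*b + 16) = (b - 2)/(b - 8)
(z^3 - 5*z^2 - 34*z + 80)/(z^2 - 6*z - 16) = (z^2 + 3*z - 10)/(z + 2)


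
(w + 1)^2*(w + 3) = w^3 + 5*w^2 + 7*w + 3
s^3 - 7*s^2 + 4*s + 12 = (s - 6)*(s - 2)*(s + 1)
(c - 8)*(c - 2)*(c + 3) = c^3 - 7*c^2 - 14*c + 48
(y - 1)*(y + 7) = y^2 + 6*y - 7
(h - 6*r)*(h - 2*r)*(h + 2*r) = h^3 - 6*h^2*r - 4*h*r^2 + 24*r^3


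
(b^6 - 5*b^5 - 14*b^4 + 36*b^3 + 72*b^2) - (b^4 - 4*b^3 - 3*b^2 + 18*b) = b^6 - 5*b^5 - 15*b^4 + 40*b^3 + 75*b^2 - 18*b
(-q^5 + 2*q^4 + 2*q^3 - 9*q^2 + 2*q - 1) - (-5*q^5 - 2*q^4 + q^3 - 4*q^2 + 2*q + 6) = 4*q^5 + 4*q^4 + q^3 - 5*q^2 - 7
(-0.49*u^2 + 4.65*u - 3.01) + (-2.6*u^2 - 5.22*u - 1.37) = -3.09*u^2 - 0.569999999999999*u - 4.38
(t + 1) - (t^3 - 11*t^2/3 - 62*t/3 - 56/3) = -t^3 + 11*t^2/3 + 65*t/3 + 59/3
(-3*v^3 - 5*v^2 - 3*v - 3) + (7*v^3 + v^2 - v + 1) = 4*v^3 - 4*v^2 - 4*v - 2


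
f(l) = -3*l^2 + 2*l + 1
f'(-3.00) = 20.00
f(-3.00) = -32.00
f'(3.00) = -16.00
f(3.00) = -20.00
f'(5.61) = -31.66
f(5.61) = -82.20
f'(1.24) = -5.44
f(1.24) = -1.13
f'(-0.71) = 6.26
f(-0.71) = -1.93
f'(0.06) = 1.64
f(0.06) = 1.11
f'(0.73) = -2.38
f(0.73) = 0.86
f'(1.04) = -4.24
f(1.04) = -0.16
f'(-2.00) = 14.00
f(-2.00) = -15.00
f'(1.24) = -5.44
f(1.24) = -1.13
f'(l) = 2 - 6*l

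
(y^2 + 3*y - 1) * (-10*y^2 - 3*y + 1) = -10*y^4 - 33*y^3 + 2*y^2 + 6*y - 1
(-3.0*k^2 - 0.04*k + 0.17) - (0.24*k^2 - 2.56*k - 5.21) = -3.24*k^2 + 2.52*k + 5.38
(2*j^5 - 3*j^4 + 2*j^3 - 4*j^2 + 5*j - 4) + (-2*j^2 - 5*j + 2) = 2*j^5 - 3*j^4 + 2*j^3 - 6*j^2 - 2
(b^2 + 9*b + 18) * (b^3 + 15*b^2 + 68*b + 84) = b^5 + 24*b^4 + 221*b^3 + 966*b^2 + 1980*b + 1512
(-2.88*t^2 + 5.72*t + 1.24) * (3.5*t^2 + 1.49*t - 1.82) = -10.08*t^4 + 15.7288*t^3 + 18.1044*t^2 - 8.5628*t - 2.2568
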